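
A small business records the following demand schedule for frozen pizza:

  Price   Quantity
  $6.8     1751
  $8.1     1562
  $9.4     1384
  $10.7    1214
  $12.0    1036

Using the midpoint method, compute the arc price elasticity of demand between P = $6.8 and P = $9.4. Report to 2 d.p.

-0.73

At P = 6.8, Q = 1751; at P = 9.4, Q = 1384.
ΔQ = -367, ΔP = 2.6. Midpoints: P̄ = 8.10, Q̄ = 1567.5.
ε = (ΔQ/ΔP)(P̄/Q̄) = (-367/2.6)(8.10/1567.5).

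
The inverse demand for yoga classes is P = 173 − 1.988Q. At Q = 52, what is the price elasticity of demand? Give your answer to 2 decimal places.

-0.67

At Q = 52, P = 173 − 1.988(52) = 69.62.
dP/dQ = −1.988, so dQ/dP = 1/(−1.988) = -0.503.
ε = (dQ/dP)(P/Q) = (-0.503)(69.62/52).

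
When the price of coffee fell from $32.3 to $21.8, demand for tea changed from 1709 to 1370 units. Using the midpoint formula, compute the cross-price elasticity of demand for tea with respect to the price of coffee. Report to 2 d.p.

ΔQ_x = 1370 − 1709 = -339; ΔP_y = 21.8 − 32.3 = -10.5.
Midpoints: P̄_y = 27.05, Q̄_x = 1539.5.
ε_xy = (ΔQ_x/ΔP_y)(P̄_y/Q̄_x) = (-339/-10.5)(27.05/1539.5).

0.57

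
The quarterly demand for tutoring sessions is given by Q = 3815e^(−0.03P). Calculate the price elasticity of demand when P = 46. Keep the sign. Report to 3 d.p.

-1.380

At P = 46, Q = 959.772.
dQ/dP = −0.03·3815e^(−0.03P) = −0.03Q = -28.793.
ε = (dQ/dP)(P/Q) = (-28.793)(46/959.772).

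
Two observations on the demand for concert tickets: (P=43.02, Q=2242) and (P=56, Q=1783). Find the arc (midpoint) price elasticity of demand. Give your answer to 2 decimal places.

-0.87

ΔQ = 1783 − 2242 = -459; ΔP = 56 − 43.02 = 12.98.
Midpoints: P̄ = 49.51, Q̄ = 2012.5.
ε = (ΔQ/ΔP)(P̄/Q̄) = (-459/12.98)(49.51/2012.5).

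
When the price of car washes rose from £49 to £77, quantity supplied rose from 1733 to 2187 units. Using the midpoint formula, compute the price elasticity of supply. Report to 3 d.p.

ΔQ = 2187 − 1733 = 454; ΔP = 77 − 49 = 28.
Midpoints: P̄ = 63.00, Q̄ = 1960.0.
ε_s = (ΔQ/ΔP)(P̄/Q̄) = (454/28)(63.00/1960.0).

0.521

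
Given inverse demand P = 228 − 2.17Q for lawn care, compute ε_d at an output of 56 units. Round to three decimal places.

-0.876

At Q = 56, P = 228 − 2.17(56) = 106.48.
dP/dQ = −2.17, so dQ/dP = 1/(−2.17) = -0.461.
ε = (dQ/dP)(P/Q) = (-0.461)(106.48/56).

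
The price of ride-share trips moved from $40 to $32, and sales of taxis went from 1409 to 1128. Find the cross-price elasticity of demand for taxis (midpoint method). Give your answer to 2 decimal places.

1.00

ΔQ_x = 1128 − 1409 = -281; ΔP_y = 32 − 40 = -8.
Midpoints: P̄_y = 36.00, Q̄_x = 1268.5.
ε_xy = (ΔQ_x/ΔP_y)(P̄_y/Q̄_x) = (-281/-8)(36.00/1268.5).
ε_xy > 0, so the goods are substitutes.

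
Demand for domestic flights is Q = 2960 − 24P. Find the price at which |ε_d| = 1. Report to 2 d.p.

61.67

For linear demand Q = a − bP, ε = −bP/(a − bP). |ε| = 1 when bP = a − bP, i.e. P = a/(2b).
P = 2960/(2·24) = 2960/48 = 61.6667.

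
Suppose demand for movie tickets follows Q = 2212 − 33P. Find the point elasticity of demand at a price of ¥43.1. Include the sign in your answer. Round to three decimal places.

-1.801

At P = 43.1, Q = 789.700.
dQ/dP = −33.
ε = (dQ/dP)(P/Q) = (-33)(43.1/789.700).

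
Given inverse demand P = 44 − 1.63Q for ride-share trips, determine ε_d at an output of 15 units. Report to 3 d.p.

At Q = 15, P = 44 − 1.63(15) = 19.55.
dP/dQ = −1.63, so dQ/dP = 1/(−1.63) = -0.613.
ε = (dQ/dP)(P/Q) = (-0.613)(19.55/15).

-0.800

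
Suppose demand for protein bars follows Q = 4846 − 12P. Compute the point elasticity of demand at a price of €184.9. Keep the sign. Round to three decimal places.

-0.845

At P = 184.9, Q = 2627.200.
dQ/dP = −12.
ε = (dQ/dP)(P/Q) = (-12)(184.9/2627.200).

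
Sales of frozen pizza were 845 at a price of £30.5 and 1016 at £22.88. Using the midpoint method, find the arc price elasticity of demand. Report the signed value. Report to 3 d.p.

ΔQ = 1016 − 845 = 171; ΔP = 22.88 − 30.5 = -7.62.
Midpoints: P̄ = 26.69, Q̄ = 930.5.
ε = (ΔQ/ΔP)(P̄/Q̄) = (171/-7.62)(26.69/930.5).

-0.644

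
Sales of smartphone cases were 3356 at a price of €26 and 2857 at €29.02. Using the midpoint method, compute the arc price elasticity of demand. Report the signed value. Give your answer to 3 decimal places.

ΔQ = 2857 − 3356 = -499; ΔP = 29.02 − 26 = 3.02.
Midpoints: P̄ = 27.51, Q̄ = 3106.5.
ε = (ΔQ/ΔP)(P̄/Q̄) = (-499/3.02)(27.51/3106.5).

-1.463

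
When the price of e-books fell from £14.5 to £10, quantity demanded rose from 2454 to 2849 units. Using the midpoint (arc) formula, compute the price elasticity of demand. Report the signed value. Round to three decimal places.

ΔQ = 2849 − 2454 = 395; ΔP = 10 − 14.5 = -4.5.
Midpoints: P̄ = 12.25, Q̄ = 2651.5.
ε = (ΔQ/ΔP)(P̄/Q̄) = (395/-4.5)(12.25/2651.5).

-0.406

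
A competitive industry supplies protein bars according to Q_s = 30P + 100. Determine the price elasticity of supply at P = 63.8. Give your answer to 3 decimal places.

0.950

At P = 63.8, Q_s = 2014.
dQ_s/dP = 30.
ε_s = (dQ_s/dP)(P/Q_s) = (30)(63.8/2014).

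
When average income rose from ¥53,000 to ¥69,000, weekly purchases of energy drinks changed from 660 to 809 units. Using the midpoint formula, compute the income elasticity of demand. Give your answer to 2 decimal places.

0.77

ΔQ = 149, ΔI = 16000. Midpoints: Ī = 61,000, Q̄ = 734.5.
ε_I = (ΔQ/ΔI)(Ī/Q̄) = (149/16000)(61000/734.5).
ε_I > 0, so the good is normal.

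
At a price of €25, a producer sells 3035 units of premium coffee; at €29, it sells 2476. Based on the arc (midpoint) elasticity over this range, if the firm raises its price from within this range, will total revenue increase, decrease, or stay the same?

Arc ε = (-559/4)(27.00/2755.5) ≈ -1.369.
|ε| = 1.37 > 1, so demand is elastic. A price rise therefore reduces total revenue.

decrease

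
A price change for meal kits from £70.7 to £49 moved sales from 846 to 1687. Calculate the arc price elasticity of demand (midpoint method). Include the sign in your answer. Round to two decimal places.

ΔQ = 1687 − 846 = 841; ΔP = 49 − 70.7 = -21.7.
Midpoints: P̄ = 59.85, Q̄ = 1266.5.
ε = (ΔQ/ΔP)(P̄/Q̄) = (841/-21.7)(59.85/1266.5).

-1.83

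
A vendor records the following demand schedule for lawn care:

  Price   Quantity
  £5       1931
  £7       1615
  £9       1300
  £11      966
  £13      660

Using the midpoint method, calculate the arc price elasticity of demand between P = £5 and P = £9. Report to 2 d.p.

At P = 5, Q = 1931; at P = 9, Q = 1300.
ΔQ = -631, ΔP = 4. Midpoints: P̄ = 7.00, Q̄ = 1615.5.
ε = (ΔQ/ΔP)(P̄/Q̄) = (-631/4)(7.00/1615.5).

-0.68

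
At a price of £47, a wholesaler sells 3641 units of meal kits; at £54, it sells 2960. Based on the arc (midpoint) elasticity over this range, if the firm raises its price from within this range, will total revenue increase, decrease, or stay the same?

decrease

Arc ε = (-681/7)(50.50/3300.5) ≈ -1.489.
|ε| = 1.49 > 1, so demand is elastic. A price rise therefore reduces total revenue.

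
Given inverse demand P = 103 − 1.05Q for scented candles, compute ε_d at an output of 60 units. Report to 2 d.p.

-0.63

At Q = 60, P = 103 − 1.05(60) = 40.00.
dP/dQ = −1.05, so dQ/dP = 1/(−1.05) = -0.952.
ε = (dQ/dP)(P/Q) = (-0.952)(40.00/60).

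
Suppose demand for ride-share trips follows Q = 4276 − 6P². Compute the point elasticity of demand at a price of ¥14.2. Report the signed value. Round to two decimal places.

At P = 14.2, Q = 3066.160.
dQ/dP = −12P = -170.400.
ε = (dQ/dP)(P/Q) = (-170.400)(14.2/3066.160).

-0.79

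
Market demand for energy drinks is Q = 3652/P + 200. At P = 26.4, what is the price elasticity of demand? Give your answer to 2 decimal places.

-0.41

At P = 26.4, Q = 338.333.
dQ/dP = −3652/P² = -5.240.
ε = (dQ/dP)(P/Q) = (-5.240)(26.4/338.333).
|ε| < 1, so demand is inelastic at this price.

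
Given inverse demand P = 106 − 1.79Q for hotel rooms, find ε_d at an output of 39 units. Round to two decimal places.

-0.52

At Q = 39, P = 106 − 1.79(39) = 36.19.
dP/dQ = −1.79, so dQ/dP = 1/(−1.79) = -0.559.
ε = (dQ/dP)(P/Q) = (-0.559)(36.19/39).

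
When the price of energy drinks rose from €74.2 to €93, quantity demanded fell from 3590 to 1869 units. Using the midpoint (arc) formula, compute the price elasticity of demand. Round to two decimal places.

-2.80

ΔQ = 1869 − 3590 = -1721; ΔP = 93 − 74.2 = 18.8.
Midpoints: P̄ = 83.60, Q̄ = 2729.5.
ε = (ΔQ/ΔP)(P̄/Q̄) = (-1721/18.8)(83.60/2729.5).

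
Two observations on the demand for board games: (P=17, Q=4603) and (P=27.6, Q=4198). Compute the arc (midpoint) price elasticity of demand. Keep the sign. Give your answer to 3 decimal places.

-0.194

ΔQ = 4198 − 4603 = -405; ΔP = 27.6 − 17 = 10.6.
Midpoints: P̄ = 22.30, Q̄ = 4400.5.
ε = (ΔQ/ΔP)(P̄/Q̄) = (-405/10.6)(22.30/4400.5).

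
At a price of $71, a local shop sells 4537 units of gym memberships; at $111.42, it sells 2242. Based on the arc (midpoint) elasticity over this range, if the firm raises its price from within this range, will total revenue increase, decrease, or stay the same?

Arc ε = (-2295/40.42)(91.21/3389.5) ≈ -1.528.
|ε| = 1.53 > 1, so demand is elastic. A price rise therefore reduces total revenue.

decrease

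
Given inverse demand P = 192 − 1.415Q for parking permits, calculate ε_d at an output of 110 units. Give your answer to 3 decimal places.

At Q = 110, P = 192 − 1.415(110) = 36.35.
dP/dQ = −1.415, so dQ/dP = 1/(−1.415) = -0.707.
ε = (dQ/dP)(P/Q) = (-0.707)(36.35/110).

-0.234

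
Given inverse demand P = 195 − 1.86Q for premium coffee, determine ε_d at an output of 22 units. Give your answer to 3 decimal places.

At Q = 22, P = 195 − 1.86(22) = 154.08.
dP/dQ = −1.86, so dQ/dP = 1/(−1.86) = -0.538.
ε = (dQ/dP)(P/Q) = (-0.538)(154.08/22).

-3.765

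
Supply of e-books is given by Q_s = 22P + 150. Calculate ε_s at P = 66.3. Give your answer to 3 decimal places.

At P = 66.3, Q_s = 1608.60.
dQ_s/dP = 22.
ε_s = (dQ_s/dP)(P/Q_s) = (22)(66.3/1608.60).

0.907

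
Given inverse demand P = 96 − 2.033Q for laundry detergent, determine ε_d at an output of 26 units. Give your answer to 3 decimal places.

-0.816

At Q = 26, P = 96 − 2.033(26) = 43.14.
dP/dQ = −2.033, so dQ/dP = 1/(−2.033) = -0.492.
ε = (dQ/dP)(P/Q) = (-0.492)(43.14/26).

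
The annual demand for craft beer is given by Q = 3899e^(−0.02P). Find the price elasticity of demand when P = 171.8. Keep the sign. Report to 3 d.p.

At P = 171.8, Q = 125.521.
dQ/dP = −0.02·3899e^(−0.02P) = −0.02Q = -2.510.
ε = (dQ/dP)(P/Q) = (-2.510)(171.8/125.521).

-3.436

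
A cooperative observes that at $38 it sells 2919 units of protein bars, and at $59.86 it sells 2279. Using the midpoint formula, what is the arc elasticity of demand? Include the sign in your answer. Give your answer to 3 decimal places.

-0.551

ΔQ = 2279 − 2919 = -640; ΔP = 59.86 − 38 = 21.86.
Midpoints: P̄ = 48.93, Q̄ = 2599.0.
ε = (ΔQ/ΔP)(P̄/Q̄) = (-640/21.86)(48.93/2599.0).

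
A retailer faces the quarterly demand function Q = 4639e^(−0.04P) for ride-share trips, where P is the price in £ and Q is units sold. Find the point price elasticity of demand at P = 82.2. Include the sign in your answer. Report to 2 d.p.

-3.29

At P = 82.2, Q = 173.167.
dQ/dP = −0.04·4639e^(−0.04P) = −0.04Q = -6.927.
ε = (dQ/dP)(P/Q) = (-6.927)(82.2/173.167).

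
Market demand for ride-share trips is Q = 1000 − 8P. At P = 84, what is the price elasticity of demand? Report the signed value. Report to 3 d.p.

-2.049

At P = 84, Q = 328.
dQ/dP = −8.
ε = (dQ/dP)(P/Q) = (-8)(84/328).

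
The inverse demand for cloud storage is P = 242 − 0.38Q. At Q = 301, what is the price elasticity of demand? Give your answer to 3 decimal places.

-1.116

At Q = 301, P = 242 − 0.38(301) = 127.62.
dP/dQ = −0.38, so dQ/dP = 1/(−0.38) = -2.632.
ε = (dQ/dP)(P/Q) = (-2.632)(127.62/301).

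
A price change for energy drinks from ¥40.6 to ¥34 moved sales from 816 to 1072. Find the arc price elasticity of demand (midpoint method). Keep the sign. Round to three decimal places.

ΔQ = 1072 − 816 = 256; ΔP = 34 − 40.6 = -6.6.
Midpoints: P̄ = 37.30, Q̄ = 944.0.
ε = (ΔQ/ΔP)(P̄/Q̄) = (256/-6.6)(37.30/944.0).

-1.533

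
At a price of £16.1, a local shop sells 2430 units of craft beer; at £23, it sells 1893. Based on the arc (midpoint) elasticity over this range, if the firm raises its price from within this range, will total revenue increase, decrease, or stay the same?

increase

Arc ε = (-537/6.9)(19.55/2161.5) ≈ -0.704.
|ε| = 0.70 < 1, so demand is inelastic. A price rise therefore raises total revenue.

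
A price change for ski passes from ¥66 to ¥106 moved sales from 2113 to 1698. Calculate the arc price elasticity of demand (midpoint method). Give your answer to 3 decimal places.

-0.468

ΔQ = 1698 − 2113 = -415; ΔP = 106 − 66 = 40.
Midpoints: P̄ = 86.00, Q̄ = 1905.5.
ε = (ΔQ/ΔP)(P̄/Q̄) = (-415/40)(86.00/1905.5).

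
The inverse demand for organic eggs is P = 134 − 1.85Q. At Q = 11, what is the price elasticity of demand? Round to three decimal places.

At Q = 11, P = 134 − 1.85(11) = 113.65.
dP/dQ = −1.85, so dQ/dP = 1/(−1.85) = -0.541.
ε = (dQ/dP)(P/Q) = (-0.541)(113.65/11).

-5.585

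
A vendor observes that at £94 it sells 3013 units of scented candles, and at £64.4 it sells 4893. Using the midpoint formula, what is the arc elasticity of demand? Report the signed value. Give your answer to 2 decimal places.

ΔQ = 4893 − 3013 = 1880; ΔP = 64.4 − 94 = -29.6.
Midpoints: P̄ = 79.20, Q̄ = 3953.0.
ε = (ΔQ/ΔP)(P̄/Q̄) = (1880/-29.6)(79.20/3953.0).

-1.27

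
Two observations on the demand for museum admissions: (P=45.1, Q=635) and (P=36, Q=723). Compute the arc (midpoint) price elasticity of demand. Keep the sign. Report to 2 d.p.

-0.58

ΔQ = 723 − 635 = 88; ΔP = 36 − 45.1 = -9.1.
Midpoints: P̄ = 40.55, Q̄ = 679.0.
ε = (ΔQ/ΔP)(P̄/Q̄) = (88/-9.1)(40.55/679.0).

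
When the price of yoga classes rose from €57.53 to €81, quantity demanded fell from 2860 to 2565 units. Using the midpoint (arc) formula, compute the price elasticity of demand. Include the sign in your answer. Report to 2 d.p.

-0.32

ΔQ = 2565 − 2860 = -295; ΔP = 81 − 57.53 = 23.47.
Midpoints: P̄ = 69.27, Q̄ = 2712.5.
ε = (ΔQ/ΔP)(P̄/Q̄) = (-295/23.47)(69.27/2712.5).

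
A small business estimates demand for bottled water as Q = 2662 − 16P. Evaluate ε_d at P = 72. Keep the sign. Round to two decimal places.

At P = 72, Q = 1510.
dQ/dP = −16.
ε = (dQ/dP)(P/Q) = (-16)(72/1510).

-0.76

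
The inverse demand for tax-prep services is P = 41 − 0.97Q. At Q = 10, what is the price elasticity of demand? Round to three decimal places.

At Q = 10, P = 41 − 0.97(10) = 31.30.
dP/dQ = −0.97, so dQ/dP = 1/(−0.97) = -1.031.
ε = (dQ/dP)(P/Q) = (-1.031)(31.30/10).

-3.227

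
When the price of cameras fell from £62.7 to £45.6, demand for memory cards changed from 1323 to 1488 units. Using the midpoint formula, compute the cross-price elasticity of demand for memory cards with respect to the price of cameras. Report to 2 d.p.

-0.37

ΔQ_x = 1488 − 1323 = 165; ΔP_y = 45.6 − 62.7 = -17.1.
Midpoints: P̄_y = 54.15, Q̄_x = 1405.5.
ε_xy = (ΔQ_x/ΔP_y)(P̄_y/Q̄_x) = (165/-17.1)(54.15/1405.5).
ε_xy < 0, so the goods are complements.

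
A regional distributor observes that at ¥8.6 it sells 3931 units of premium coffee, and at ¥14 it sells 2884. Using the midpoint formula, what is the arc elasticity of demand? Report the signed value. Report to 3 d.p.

ΔQ = 2884 − 3931 = -1047; ΔP = 14 − 8.6 = 5.4.
Midpoints: P̄ = 11.30, Q̄ = 3407.5.
ε = (ΔQ/ΔP)(P̄/Q̄) = (-1047/5.4)(11.30/3407.5).

-0.643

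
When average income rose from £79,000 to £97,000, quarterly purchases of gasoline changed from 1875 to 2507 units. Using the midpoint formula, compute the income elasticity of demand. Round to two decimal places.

1.41

ΔQ = 632, ΔI = 18000. Midpoints: Ī = 88,000, Q̄ = 2191.0.
ε_I = (ΔQ/ΔI)(Ī/Q̄) = (632/18000)(88000/2191.0).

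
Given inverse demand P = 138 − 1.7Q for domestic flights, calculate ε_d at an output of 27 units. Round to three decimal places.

At Q = 27, P = 138 − 1.7(27) = 92.10.
dP/dQ = −1.7, so dQ/dP = 1/(−1.7) = -0.588.
ε = (dQ/dP)(P/Q) = (-0.588)(92.10/27).

-2.007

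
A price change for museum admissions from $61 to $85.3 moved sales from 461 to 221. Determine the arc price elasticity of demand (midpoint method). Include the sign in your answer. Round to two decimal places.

-2.12

ΔQ = 221 − 461 = -240; ΔP = 85.3 − 61 = 24.3.
Midpoints: P̄ = 73.15, Q̄ = 341.0.
ε = (ΔQ/ΔP)(P̄/Q̄) = (-240/24.3)(73.15/341.0).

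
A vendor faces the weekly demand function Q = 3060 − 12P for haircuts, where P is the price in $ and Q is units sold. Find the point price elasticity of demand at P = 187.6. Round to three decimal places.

At P = 187.6, Q = 808.800.
dQ/dP = −12.
ε = (dQ/dP)(P/Q) = (-12)(187.6/808.800).

-2.783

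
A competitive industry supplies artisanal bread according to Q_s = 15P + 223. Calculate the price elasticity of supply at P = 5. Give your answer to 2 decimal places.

0.25

At P = 5, Q_s = 298.
dQ_s/dP = 15.
ε_s = (dQ_s/dP)(P/Q_s) = (15)(5/298).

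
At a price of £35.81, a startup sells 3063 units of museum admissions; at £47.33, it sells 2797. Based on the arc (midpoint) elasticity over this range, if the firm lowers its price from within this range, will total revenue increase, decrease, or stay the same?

Arc ε = (-266/11.52)(41.57/2930.0) ≈ -0.328.
|ε| = 0.33 < 1, so demand is inelastic. A price cut therefore reduces total revenue.

decrease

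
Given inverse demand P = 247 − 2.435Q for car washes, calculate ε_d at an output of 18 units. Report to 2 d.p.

At Q = 18, P = 247 − 2.435(18) = 203.17.
dP/dQ = −2.435, so dQ/dP = 1/(−2.435) = -0.411.
ε = (dQ/dP)(P/Q) = (-0.411)(203.17/18).

-4.64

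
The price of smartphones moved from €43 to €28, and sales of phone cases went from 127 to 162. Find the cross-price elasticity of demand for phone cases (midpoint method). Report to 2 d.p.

-0.57

ΔQ_x = 162 − 127 = 35; ΔP_y = 28 − 43 = -15.
Midpoints: P̄_y = 35.50, Q̄_x = 144.5.
ε_xy = (ΔQ_x/ΔP_y)(P̄_y/Q̄_x) = (35/-15)(35.50/144.5).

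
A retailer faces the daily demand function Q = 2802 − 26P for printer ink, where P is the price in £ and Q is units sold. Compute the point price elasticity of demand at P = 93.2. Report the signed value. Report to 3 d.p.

-6.397

At P = 93.2, Q = 378.800.
dQ/dP = −26.
ε = (dQ/dP)(P/Q) = (-26)(93.2/378.800).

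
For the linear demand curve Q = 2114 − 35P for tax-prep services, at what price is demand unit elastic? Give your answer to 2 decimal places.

30.20

For linear demand Q = a − bP, ε = −bP/(a − bP). |ε| = 1 when bP = a − bP, i.e. P = a/(2b).
P = 2114/(2·35) = 2114/70 = 30.2000.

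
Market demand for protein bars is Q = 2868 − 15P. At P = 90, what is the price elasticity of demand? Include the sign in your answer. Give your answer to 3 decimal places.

At P = 90, Q = 1518.
dQ/dP = −15.
ε = (dQ/dP)(P/Q) = (-15)(90/1518).
|ε| < 1, so demand is inelastic at this price.

-0.889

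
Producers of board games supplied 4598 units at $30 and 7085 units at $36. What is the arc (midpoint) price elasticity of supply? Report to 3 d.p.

2.342

ΔQ = 7085 − 4598 = 2487; ΔP = 36 − 30 = 6.
Midpoints: P̄ = 33.00, Q̄ = 5841.5.
ε_s = (ΔQ/ΔP)(P̄/Q̄) = (2487/6)(33.00/5841.5).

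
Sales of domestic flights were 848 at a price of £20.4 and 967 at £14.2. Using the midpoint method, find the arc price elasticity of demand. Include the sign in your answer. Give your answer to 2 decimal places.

ΔQ = 967 − 848 = 119; ΔP = 14.2 − 20.4 = -6.2.
Midpoints: P̄ = 17.30, Q̄ = 907.5.
ε = (ΔQ/ΔP)(P̄/Q̄) = (119/-6.2)(17.30/907.5).

-0.37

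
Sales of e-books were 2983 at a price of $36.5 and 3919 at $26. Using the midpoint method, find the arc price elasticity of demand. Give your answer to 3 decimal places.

-0.807

ΔQ = 3919 − 2983 = 936; ΔP = 26 − 36.5 = -10.5.
Midpoints: P̄ = 31.25, Q̄ = 3451.0.
ε = (ΔQ/ΔP)(P̄/Q̄) = (936/-10.5)(31.25/3451.0).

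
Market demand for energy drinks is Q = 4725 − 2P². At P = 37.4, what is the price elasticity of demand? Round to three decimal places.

-2.903

At P = 37.4, Q = 1927.480.
dQ/dP = −4P = -149.600.
ε = (dQ/dP)(P/Q) = (-149.600)(37.4/1927.480).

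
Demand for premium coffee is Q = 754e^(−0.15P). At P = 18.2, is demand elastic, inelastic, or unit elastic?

elastic

Q = 49.175, dQ/dP = -7.376.
ε = (dQ/dP)(P/Q) ≈ -2.730.
|ε| = 2.73 > 1.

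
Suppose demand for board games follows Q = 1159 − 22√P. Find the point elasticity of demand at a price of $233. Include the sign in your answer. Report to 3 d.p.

-0.204

At P = 233, Q = 823.185.
dQ/dP = −22/(2√P) = -0.721.
ε = (dQ/dP)(P/Q) = (-0.721)(233/823.185).
|ε| < 1, so demand is inelastic at this price.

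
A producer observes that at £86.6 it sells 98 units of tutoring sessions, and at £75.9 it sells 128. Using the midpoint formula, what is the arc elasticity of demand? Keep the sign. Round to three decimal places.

-2.016

ΔQ = 128 − 98 = 30; ΔP = 75.9 − 86.6 = -10.7.
Midpoints: P̄ = 81.25, Q̄ = 113.0.
ε = (ΔQ/ΔP)(P̄/Q̄) = (30/-10.7)(81.25/113.0).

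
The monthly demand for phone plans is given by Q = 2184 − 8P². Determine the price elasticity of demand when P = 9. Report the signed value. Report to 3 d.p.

-0.844

At P = 9, Q = 1536.
dQ/dP = −16P = -144.
ε = (dQ/dP)(P/Q) = (-144)(9/1536).
|ε| < 1, so demand is inelastic at this price.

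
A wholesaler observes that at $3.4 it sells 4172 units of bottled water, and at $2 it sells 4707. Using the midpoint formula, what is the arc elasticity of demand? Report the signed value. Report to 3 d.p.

ΔQ = 4707 − 4172 = 535; ΔP = 2 − 3.4 = -1.4.
Midpoints: P̄ = 2.70, Q̄ = 4439.5.
ε = (ΔQ/ΔP)(P̄/Q̄) = (535/-1.4)(2.70/4439.5).

-0.232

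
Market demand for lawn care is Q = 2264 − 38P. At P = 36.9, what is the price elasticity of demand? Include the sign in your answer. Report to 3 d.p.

At P = 36.9, Q = 861.800.
dQ/dP = −38.
ε = (dQ/dP)(P/Q) = (-38)(36.9/861.800).
|ε| > 1, so demand is elastic at this price.

-1.627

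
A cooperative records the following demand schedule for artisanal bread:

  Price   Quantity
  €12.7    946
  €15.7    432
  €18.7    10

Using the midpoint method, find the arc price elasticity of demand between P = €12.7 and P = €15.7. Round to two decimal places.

-3.53

At P = 12.7, Q = 946; at P = 15.7, Q = 432.
ΔQ = -514, ΔP = 3.0. Midpoints: P̄ = 14.20, Q̄ = 689.0.
ε = (ΔQ/ΔP)(P̄/Q̄) = (-514/3.0)(14.20/689.0).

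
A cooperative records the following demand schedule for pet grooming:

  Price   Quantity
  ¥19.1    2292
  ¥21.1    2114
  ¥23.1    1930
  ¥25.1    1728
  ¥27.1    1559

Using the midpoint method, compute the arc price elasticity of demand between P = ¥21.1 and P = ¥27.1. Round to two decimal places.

-1.21

At P = 21.1, Q = 2114; at P = 27.1, Q = 1559.
ΔQ = -555, ΔP = 6.0. Midpoints: P̄ = 24.10, Q̄ = 1836.5.
ε = (ΔQ/ΔP)(P̄/Q̄) = (-555/6.0)(24.10/1836.5).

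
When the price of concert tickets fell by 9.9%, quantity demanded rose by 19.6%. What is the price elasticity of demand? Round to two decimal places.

ε = %ΔQ / %ΔP = (19.6)/(-9.9) = -1.980.

-1.98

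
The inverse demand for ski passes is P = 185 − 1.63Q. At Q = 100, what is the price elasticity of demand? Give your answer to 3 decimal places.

-0.135

At Q = 100, P = 185 − 1.63(100) = 22.00.
dP/dQ = −1.63, so dQ/dP = 1/(−1.63) = -0.613.
ε = (dQ/dP)(P/Q) = (-0.613)(22.00/100).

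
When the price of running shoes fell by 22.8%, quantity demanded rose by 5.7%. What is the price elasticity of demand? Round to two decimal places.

ε = %ΔQ / %ΔP = (5.7)/(-22.8) = -0.250.

-0.25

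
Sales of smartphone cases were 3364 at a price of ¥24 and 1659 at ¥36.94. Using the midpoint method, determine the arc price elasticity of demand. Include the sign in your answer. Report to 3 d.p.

ΔQ = 1659 − 3364 = -1705; ΔP = 36.94 − 24 = 12.94.
Midpoints: P̄ = 30.47, Q̄ = 2511.5.
ε = (ΔQ/ΔP)(P̄/Q̄) = (-1705/12.94)(30.47/2511.5).

-1.599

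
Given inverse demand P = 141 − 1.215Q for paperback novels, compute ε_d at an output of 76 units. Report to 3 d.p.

-0.527

At Q = 76, P = 141 − 1.215(76) = 48.66.
dP/dQ = −1.215, so dQ/dP = 1/(−1.215) = -0.823.
ε = (dQ/dP)(P/Q) = (-0.823)(48.66/76).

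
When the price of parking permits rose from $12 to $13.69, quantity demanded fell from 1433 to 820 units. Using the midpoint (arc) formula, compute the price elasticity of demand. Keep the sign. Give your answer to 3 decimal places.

-4.136

ΔQ = 820 − 1433 = -613; ΔP = 13.69 − 12 = 1.69.
Midpoints: P̄ = 12.84, Q̄ = 1126.5.
ε = (ΔQ/ΔP)(P̄/Q̄) = (-613/1.69)(12.84/1126.5).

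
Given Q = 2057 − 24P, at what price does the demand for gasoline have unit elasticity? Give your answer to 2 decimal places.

For linear demand Q = a − bP, ε = −bP/(a − bP). |ε| = 1 when bP = a − bP, i.e. P = a/(2b).
P = 2057/(2·24) = 2057/48 = 42.8542.

42.85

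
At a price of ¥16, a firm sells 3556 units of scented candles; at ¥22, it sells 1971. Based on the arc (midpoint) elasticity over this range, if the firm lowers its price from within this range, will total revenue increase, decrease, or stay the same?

Arc ε = (-1585/6)(19.00/2763.5) ≈ -1.816.
|ε| = 1.82 > 1, so demand is elastic. A price cut therefore raises total revenue.

increase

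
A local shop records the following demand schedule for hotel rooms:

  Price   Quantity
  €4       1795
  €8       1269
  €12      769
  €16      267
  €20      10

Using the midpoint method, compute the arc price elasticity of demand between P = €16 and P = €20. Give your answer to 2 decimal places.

-8.35

At P = 16, Q = 267; at P = 20, Q = 10.
ΔQ = -257, ΔP = 4. Midpoints: P̄ = 18.00, Q̄ = 138.5.
ε = (ΔQ/ΔP)(P̄/Q̄) = (-257/4)(18.00/138.5).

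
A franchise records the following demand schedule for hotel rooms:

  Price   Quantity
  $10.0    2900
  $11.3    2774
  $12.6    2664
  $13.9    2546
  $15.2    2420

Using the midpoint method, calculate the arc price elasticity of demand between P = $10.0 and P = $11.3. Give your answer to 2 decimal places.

At P = 10.0, Q = 2900; at P = 11.3, Q = 2774.
ΔQ = -126, ΔP = 1.3. Midpoints: P̄ = 10.65, Q̄ = 2837.0.
ε = (ΔQ/ΔP)(P̄/Q̄) = (-126/1.3)(10.65/2837.0).

-0.36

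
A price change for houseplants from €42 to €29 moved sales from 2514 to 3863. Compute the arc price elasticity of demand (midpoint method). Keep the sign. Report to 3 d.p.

ΔQ = 3863 − 2514 = 1349; ΔP = 29 − 42 = -13.
Midpoints: P̄ = 35.50, Q̄ = 3188.5.
ε = (ΔQ/ΔP)(P̄/Q̄) = (1349/-13)(35.50/3188.5).

-1.155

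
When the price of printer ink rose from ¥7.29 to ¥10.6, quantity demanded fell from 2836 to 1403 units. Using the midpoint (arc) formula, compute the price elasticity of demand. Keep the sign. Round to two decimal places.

ΔQ = 1403 − 2836 = -1433; ΔP = 10.6 − 7.29 = 3.31.
Midpoints: P̄ = 8.95, Q̄ = 2119.5.
ε = (ΔQ/ΔP)(P̄/Q̄) = (-1433/3.31)(8.95/2119.5).

-1.83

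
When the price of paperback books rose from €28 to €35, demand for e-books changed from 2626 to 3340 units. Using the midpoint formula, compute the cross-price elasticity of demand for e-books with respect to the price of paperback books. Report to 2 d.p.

ΔQ_x = 3340 − 2626 = 714; ΔP_y = 35 − 28 = 7.
Midpoints: P̄_y = 31.50, Q̄_x = 2983.0.
ε_xy = (ΔQ_x/ΔP_y)(P̄_y/Q̄_x) = (714/7)(31.50/2983.0).
ε_xy > 0, so the goods are substitutes.

1.08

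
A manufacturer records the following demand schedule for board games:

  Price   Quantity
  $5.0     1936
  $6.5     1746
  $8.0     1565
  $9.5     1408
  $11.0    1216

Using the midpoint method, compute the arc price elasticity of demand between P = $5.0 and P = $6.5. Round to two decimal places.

At P = 5.0, Q = 1936; at P = 6.5, Q = 1746.
ΔQ = -190, ΔP = 1.5. Midpoints: P̄ = 5.75, Q̄ = 1841.0.
ε = (ΔQ/ΔP)(P̄/Q̄) = (-190/1.5)(5.75/1841.0).

-0.40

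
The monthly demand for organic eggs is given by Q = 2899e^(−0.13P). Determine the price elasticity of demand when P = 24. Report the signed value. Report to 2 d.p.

At P = 24, Q = 128.012.
dQ/dP = −0.13·2899e^(−0.13P) = −0.13Q = -16.642.
ε = (dQ/dP)(P/Q) = (-16.642)(24/128.012).

-3.12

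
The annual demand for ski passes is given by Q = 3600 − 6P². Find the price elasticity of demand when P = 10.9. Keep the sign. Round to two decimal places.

-0.49

At P = 10.9, Q = 2887.140.
dQ/dP = −12P = -130.800.
ε = (dQ/dP)(P/Q) = (-130.800)(10.9/2887.140).
|ε| < 1, so demand is inelastic at this price.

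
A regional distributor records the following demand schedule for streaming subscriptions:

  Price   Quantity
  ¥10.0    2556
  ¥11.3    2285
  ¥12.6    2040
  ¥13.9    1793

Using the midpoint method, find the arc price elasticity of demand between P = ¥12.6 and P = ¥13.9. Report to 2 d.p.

-1.31

At P = 12.6, Q = 2040; at P = 13.9, Q = 1793.
ΔQ = -247, ΔP = 1.3. Midpoints: P̄ = 13.25, Q̄ = 1916.5.
ε = (ΔQ/ΔP)(P̄/Q̄) = (-247/1.3)(13.25/1916.5).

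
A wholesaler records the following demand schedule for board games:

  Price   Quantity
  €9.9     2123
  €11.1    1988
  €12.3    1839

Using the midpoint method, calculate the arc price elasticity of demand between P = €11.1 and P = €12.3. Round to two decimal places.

-0.76

At P = 11.1, Q = 1988; at P = 12.3, Q = 1839.
ΔQ = -149, ΔP = 1.2. Midpoints: P̄ = 11.70, Q̄ = 1913.5.
ε = (ΔQ/ΔP)(P̄/Q̄) = (-149/1.2)(11.70/1913.5).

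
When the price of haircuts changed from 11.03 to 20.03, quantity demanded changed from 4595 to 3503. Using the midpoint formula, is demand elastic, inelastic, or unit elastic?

inelastic

Arc ε ≈ -0.465.
|ε| = 0.47 < 1.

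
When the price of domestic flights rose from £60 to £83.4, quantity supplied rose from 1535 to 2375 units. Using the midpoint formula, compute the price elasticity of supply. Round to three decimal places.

ΔQ = 2375 − 1535 = 840; ΔP = 83.4 − 60 = 23.4.
Midpoints: P̄ = 71.70, Q̄ = 1955.0.
ε_s = (ΔQ/ΔP)(P̄/Q̄) = (840/23.4)(71.70/1955.0).

1.317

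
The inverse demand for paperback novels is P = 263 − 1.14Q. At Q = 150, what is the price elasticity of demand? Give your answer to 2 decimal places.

At Q = 150, P = 263 − 1.14(150) = 92.00.
dP/dQ = −1.14, so dQ/dP = 1/(−1.14) = -0.877.
ε = (dQ/dP)(P/Q) = (-0.877)(92.00/150).

-0.54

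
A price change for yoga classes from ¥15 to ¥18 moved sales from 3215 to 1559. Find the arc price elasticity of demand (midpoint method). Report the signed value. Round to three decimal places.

-3.816

ΔQ = 1559 − 3215 = -1656; ΔP = 18 − 15 = 3.
Midpoints: P̄ = 16.50, Q̄ = 2387.0.
ε = (ΔQ/ΔP)(P̄/Q̄) = (-1656/3)(16.50/2387.0).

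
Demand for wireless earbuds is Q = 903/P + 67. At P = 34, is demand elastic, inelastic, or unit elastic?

Q = 93.559, dQ/dP = -0.781.
ε = (dQ/dP)(P/Q) ≈ -0.284.
|ε| = 0.28 < 1.

inelastic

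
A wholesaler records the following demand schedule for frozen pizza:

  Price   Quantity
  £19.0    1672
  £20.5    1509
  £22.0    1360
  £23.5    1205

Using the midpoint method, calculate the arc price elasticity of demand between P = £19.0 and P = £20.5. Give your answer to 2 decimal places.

-1.35

At P = 19.0, Q = 1672; at P = 20.5, Q = 1509.
ΔQ = -163, ΔP = 1.5. Midpoints: P̄ = 19.75, Q̄ = 1590.5.
ε = (ΔQ/ΔP)(P̄/Q̄) = (-163/1.5)(19.75/1590.5).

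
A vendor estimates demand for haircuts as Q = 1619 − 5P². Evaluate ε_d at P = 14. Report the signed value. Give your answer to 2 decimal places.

At P = 14, Q = 639.
dQ/dP = −10P = -140.
ε = (dQ/dP)(P/Q) = (-140)(14/639).

-3.07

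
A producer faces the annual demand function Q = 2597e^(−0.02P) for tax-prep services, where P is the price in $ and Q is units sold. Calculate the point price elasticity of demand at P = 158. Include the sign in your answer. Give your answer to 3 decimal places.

-3.160

At P = 158, Q = 110.180.
dQ/dP = −0.02·2597e^(−0.02P) = −0.02Q = -2.204.
ε = (dQ/dP)(P/Q) = (-2.204)(158/110.180).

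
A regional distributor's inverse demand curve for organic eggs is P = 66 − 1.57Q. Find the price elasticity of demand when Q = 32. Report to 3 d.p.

-0.314

At Q = 32, P = 66 − 1.57(32) = 15.76.
dP/dQ = −1.57, so dQ/dP = 1/(−1.57) = -0.637.
ε = (dQ/dP)(P/Q) = (-0.637)(15.76/32).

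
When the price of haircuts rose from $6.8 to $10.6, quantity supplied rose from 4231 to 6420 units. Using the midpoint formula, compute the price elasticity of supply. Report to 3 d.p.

0.941

ΔQ = 6420 − 4231 = 2189; ΔP = 10.6 − 6.8 = 3.8.
Midpoints: P̄ = 8.70, Q̄ = 5325.5.
ε_s = (ΔQ/ΔP)(P̄/Q̄) = (2189/3.8)(8.70/5325.5).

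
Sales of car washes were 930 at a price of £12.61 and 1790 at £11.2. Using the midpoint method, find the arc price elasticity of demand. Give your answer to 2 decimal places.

ΔQ = 1790 − 930 = 860; ΔP = 11.2 − 12.61 = -1.41.
Midpoints: P̄ = 11.90, Q̄ = 1360.0.
ε = (ΔQ/ΔP)(P̄/Q̄) = (860/-1.41)(11.90/1360.0).

-5.34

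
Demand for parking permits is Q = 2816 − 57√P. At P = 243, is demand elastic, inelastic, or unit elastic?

Q = 1927.458, dQ/dP = -1.828.
ε = (dQ/dP)(P/Q) ≈ -0.230.
|ε| = 0.23 < 1.

inelastic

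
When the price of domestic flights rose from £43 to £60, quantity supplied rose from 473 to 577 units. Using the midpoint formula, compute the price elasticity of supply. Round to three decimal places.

0.600

ΔQ = 577 − 473 = 104; ΔP = 60 − 43 = 17.
Midpoints: P̄ = 51.50, Q̄ = 525.0.
ε_s = (ΔQ/ΔP)(P̄/Q̄) = (104/17)(51.50/525.0).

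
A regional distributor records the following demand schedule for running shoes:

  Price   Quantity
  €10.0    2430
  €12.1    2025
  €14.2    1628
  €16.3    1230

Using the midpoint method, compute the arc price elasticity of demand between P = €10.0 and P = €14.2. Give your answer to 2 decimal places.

-1.14

At P = 10.0, Q = 2430; at P = 14.2, Q = 1628.
ΔQ = -802, ΔP = 4.2. Midpoints: P̄ = 12.10, Q̄ = 2029.0.
ε = (ΔQ/ΔP)(P̄/Q̄) = (-802/4.2)(12.10/2029.0).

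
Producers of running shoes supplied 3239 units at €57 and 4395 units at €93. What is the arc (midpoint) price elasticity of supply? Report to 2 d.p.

0.63

ΔQ = 4395 − 3239 = 1156; ΔP = 93 − 57 = 36.
Midpoints: P̄ = 75.00, Q̄ = 3817.0.
ε_s = (ΔQ/ΔP)(P̄/Q̄) = (1156/36)(75.00/3817.0).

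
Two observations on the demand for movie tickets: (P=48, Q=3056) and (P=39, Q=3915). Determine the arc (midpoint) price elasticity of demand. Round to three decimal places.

ΔQ = 3915 − 3056 = 859; ΔP = 39 − 48 = -9.
Midpoints: P̄ = 43.50, Q̄ = 3485.5.
ε = (ΔQ/ΔP)(P̄/Q̄) = (859/-9)(43.50/3485.5).

-1.191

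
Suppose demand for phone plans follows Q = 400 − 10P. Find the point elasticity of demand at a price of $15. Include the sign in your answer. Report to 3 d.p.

At P = 15, Q = 250.
dQ/dP = −10.
ε = (dQ/dP)(P/Q) = (-10)(15/250).

-0.600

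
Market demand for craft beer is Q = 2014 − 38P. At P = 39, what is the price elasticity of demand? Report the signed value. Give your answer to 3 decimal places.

At P = 39, Q = 532.
dQ/dP = −38.
ε = (dQ/dP)(P/Q) = (-38)(39/532).

-2.786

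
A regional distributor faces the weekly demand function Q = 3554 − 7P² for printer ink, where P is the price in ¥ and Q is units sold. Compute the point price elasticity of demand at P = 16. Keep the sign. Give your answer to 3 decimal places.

-2.034

At P = 16, Q = 1762.
dQ/dP = −14P = -224.
ε = (dQ/dP)(P/Q) = (-224)(16/1762).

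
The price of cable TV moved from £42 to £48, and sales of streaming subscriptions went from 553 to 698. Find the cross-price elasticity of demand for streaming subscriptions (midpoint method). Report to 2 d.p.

1.74

ΔQ_x = 698 − 553 = 145; ΔP_y = 48 − 42 = 6.
Midpoints: P̄_y = 45.00, Q̄_x = 625.5.
ε_xy = (ΔQ_x/ΔP_y)(P̄_y/Q̄_x) = (145/6)(45.00/625.5).
ε_xy > 0, so the goods are substitutes.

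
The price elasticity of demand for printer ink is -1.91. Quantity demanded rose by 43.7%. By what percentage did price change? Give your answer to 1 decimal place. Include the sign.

-22.9%

%ΔP ≈ %ΔQ / ε = (43.7%)/(-1.91) = -22.88%.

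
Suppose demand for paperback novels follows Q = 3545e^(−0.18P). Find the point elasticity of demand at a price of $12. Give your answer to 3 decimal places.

-2.160

At P = 12, Q = 408.828.
dQ/dP = −0.18·3545e^(−0.18P) = −0.18Q = -73.589.
ε = (dQ/dP)(P/Q) = (-73.589)(12/408.828).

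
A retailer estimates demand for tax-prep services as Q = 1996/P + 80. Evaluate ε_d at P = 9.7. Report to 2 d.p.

-0.72

At P = 9.7, Q = 285.773.
dQ/dP = −1996/P² = -21.214.
ε = (dQ/dP)(P/Q) = (-21.214)(9.7/285.773).
|ε| < 1, so demand is inelastic at this price.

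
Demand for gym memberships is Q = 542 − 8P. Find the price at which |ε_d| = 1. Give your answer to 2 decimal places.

33.88

For linear demand Q = a − bP, ε = −bP/(a − bP). |ε| = 1 when bP = a − bP, i.e. P = a/(2b).
P = 542/(2·8) = 542/16 = 33.8750.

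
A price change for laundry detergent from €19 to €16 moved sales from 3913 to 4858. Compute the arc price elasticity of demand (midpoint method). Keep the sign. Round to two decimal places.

-1.26

ΔQ = 4858 − 3913 = 945; ΔP = 16 − 19 = -3.
Midpoints: P̄ = 17.50, Q̄ = 4385.5.
ε = (ΔQ/ΔP)(P̄/Q̄) = (945/-3)(17.50/4385.5).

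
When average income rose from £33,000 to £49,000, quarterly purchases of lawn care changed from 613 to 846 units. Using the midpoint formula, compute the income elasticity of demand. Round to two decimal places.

ΔQ = 233, ΔI = 16000. Midpoints: Ī = 41,000, Q̄ = 729.5.
ε_I = (ΔQ/ΔI)(Ī/Q̄) = (233/16000)(41000/729.5).
ε_I > 0, so the good is normal.

0.82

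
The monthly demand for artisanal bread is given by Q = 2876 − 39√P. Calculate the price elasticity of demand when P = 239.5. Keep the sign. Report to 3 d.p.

At P = 239.5, Q = 2272.444.
dQ/dP = −39/(2√P) = -1.260.
ε = (dQ/dP)(P/Q) = (-1.260)(239.5/2272.444).

-0.133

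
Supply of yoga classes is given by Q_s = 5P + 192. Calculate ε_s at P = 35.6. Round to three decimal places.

0.481

At P = 35.6, Q_s = 370.
dQ_s/dP = 5.
ε_s = (dQ_s/dP)(P/Q_s) = (5)(35.6/370).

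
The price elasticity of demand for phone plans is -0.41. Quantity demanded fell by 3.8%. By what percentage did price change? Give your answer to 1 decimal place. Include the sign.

9.3%

%ΔP ≈ %ΔQ / ε = (-3.8%)/(-0.41) = 9.27%.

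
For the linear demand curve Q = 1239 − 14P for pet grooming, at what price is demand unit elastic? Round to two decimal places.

44.25

For linear demand Q = a − bP, ε = −bP/(a − bP). |ε| = 1 when bP = a − bP, i.e. P = a/(2b).
P = 1239/(2·14) = 1239/28 = 44.2500.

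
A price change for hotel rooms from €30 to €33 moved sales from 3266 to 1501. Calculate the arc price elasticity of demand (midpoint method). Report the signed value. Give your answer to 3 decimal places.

ΔQ = 1501 − 3266 = -1765; ΔP = 33 − 30 = 3.
Midpoints: P̄ = 31.50, Q̄ = 2383.5.
ε = (ΔQ/ΔP)(P̄/Q̄) = (-1765/3)(31.50/2383.5).

-7.775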